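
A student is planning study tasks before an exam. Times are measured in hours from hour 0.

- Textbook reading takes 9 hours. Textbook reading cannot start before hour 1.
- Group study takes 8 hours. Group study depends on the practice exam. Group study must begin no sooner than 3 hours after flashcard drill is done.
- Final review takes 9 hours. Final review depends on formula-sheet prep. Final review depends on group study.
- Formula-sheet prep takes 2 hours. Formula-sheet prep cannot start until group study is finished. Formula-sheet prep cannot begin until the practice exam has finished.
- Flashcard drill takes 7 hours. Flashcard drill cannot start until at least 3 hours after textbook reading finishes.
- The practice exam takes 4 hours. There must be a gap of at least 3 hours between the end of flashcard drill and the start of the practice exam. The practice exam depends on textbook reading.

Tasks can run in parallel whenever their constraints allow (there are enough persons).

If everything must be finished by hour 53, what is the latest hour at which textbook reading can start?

8

To finish by hour 53, final review (duration 9) must start no later than hour 44.
Formula-sheet prep has to be done before final review (must start by hour 44). That means finishing by hour 44, i.e. starting by 44 − 2 = hour 42.
For group study: formula-sheet prep (must start by hour 42); final review (must start by hour 44). The most restrictive is hour 42; with an 8-hour duration, group study must start by hour 34.
The practice exam has several dependents: group study (must start by hour 34); formula-sheet prep (must start by hour 42). The earliest of those limits is hour 34, so the practice exam must start by 34 − 4 = hour 30.
For flashcard drill: the practice exam (must start by hour 30, minus 3-hour gap → hour 27); group study (must start by hour 34, minus 3-hour gap → hour 31). The most restrictive is hour 27; with a 7-hour duration, flashcard drill must start by hour 20.
Textbook reading has several dependents: flashcard drill (must start by hour 20, minus 3-hour gap → hour 17); the practice exam (must start by hour 30). The earliest of those limits is hour 17, so textbook reading must start by 17 − 9 = hour 8.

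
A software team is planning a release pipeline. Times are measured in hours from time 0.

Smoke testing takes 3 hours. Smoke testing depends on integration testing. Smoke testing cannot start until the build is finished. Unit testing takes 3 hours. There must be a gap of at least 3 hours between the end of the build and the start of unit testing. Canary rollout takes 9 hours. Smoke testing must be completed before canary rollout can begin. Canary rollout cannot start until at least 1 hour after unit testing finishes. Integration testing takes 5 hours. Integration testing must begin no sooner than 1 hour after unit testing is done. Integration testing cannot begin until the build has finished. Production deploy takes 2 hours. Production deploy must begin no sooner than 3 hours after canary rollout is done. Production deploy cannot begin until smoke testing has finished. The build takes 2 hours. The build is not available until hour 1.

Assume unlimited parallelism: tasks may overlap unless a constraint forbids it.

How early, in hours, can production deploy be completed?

The build cannot begin until its own release at hour 1. It runs from hour 1 to 1 + 2 = hour 3.
Unit testing waits on the build (finishes hour 3, plus 3-hour gap → hour 6), so it starts at hour 6 and finishes at 6 + 3 = hour 9.
Integration testing cannot start until unit testing (finishes hour 9, plus 1-hour gap → hour 10); the build (finishes hour 3). The controlling bound is hour 10, so integration testing finishes at 10 + 5 = hour 15.
For smoke testing: integration testing (finishes hour 15); the build (finishes hour 3). Taking the maximum gives a start of hour 15, and it finishes at 15 + 3 = hour 18.
Canary rollout has to wait for smoke testing (finishes hour 18); unit testing (finishes hour 9, plus 1-hour gap → hour 10). The latest of these is hour 18, so canary rollout runs hour 18 to 18 + 9 = hour 27.
For production deploy: canary rollout (finishes hour 27, plus 3-hour gap → hour 30); smoke testing (finishes hour 18). Taking the maximum gives a start of hour 30, and it finishes at 30 + 2 = hour 32.

32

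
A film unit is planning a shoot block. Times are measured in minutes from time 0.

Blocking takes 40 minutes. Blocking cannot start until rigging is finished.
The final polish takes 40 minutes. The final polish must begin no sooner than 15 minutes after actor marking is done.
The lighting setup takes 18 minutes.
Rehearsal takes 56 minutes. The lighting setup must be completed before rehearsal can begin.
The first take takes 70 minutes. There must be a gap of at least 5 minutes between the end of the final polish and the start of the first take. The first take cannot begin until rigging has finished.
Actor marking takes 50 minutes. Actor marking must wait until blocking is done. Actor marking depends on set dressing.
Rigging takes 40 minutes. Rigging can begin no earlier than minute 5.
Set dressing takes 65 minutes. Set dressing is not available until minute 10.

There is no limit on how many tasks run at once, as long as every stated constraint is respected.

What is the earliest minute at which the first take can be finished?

265

Set dressing waits on its own release at minute 10, so it starts at minute 10 and finishes at 10 + 65 = minute 75.
Rigging waits on its own release at minute 5, so it starts at minute 5 and finishes at 5 + 40 = minute 45.
After rigging (finishes minute 45), blocking can start at minute 45 and finishes at minute 85.
Actor marking cannot start until blocking (finishes minute 85); set dressing (finishes minute 75). The controlling bound is minute 85, so actor marking finishes at 85 + 50 = minute 135.
The final polish waits on actor marking (finishes minute 135, plus 15-minute gap → minute 150), so it starts at minute 150 and finishes at 150 + 40 = minute 190.
The first take has to wait for the final polish (finishes minute 190, plus 5-minute gap → minute 195); rigging (finishes minute 45). The latest of these is minute 195, so the first take runs minute 195 to 195 + 70 = minute 265.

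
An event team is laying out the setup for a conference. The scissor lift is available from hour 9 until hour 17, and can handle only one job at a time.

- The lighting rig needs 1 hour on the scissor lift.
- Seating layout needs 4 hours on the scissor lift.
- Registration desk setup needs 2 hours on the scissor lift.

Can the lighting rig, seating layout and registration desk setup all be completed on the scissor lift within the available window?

The scissor lift window is 17 − 9 = 8 hours.
Running back to back, the jobs need 1 + 4 + 2 = 7 hours on the scissor lift.
Since 7 ≤ 8, they fit within the window.

Yes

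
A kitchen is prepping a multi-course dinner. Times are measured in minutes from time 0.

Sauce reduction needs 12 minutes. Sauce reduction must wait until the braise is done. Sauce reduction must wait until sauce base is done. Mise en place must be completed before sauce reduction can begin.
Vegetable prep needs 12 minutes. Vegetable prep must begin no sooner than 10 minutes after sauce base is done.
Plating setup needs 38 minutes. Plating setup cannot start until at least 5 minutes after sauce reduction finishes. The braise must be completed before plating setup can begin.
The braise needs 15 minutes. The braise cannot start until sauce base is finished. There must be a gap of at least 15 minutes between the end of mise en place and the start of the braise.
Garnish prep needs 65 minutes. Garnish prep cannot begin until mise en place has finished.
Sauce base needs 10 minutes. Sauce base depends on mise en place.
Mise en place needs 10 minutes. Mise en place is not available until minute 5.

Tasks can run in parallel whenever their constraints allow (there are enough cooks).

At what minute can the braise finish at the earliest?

Mise en place cannot begin until its own release at minute 5. It runs from minute 5 to 5 + 10 = minute 15.
Sauce base cannot begin until mise en place (finishes minute 15). It runs from minute 15 to 15 + 10 = minute 25.
For the braise: sauce base (finishes minute 25); mise en place (finishes minute 15, plus 15-minute gap → minute 30). Taking the maximum gives a start of minute 30, and it finishes at 30 + 15 = minute 45.

45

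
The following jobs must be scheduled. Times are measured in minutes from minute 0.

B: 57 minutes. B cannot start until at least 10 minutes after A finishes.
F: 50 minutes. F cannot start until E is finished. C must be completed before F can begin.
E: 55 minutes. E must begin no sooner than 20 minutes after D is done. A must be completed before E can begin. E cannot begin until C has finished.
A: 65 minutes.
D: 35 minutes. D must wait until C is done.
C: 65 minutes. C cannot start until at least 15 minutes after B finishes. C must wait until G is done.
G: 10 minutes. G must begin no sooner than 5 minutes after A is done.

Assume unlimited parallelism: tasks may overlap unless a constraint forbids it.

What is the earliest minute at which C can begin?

A has no prerequisites, so it starts at minute 0 and finishes at minute 65.
G cannot begin until A (finishes minute 65, plus 5-minute gap → minute 70). It runs from minute 70 to 70 + 10 = minute 80.
B cannot begin until A (finishes minute 65, plus 10-minute gap → minute 75). It runs from minute 75 to 75 + 57 = minute 132.
C waits on B (finishes minute 132, plus 15-minute gap → minute 147); G (finishes minute 80). The latest of these is minute 147, which is the earliest C can start.

147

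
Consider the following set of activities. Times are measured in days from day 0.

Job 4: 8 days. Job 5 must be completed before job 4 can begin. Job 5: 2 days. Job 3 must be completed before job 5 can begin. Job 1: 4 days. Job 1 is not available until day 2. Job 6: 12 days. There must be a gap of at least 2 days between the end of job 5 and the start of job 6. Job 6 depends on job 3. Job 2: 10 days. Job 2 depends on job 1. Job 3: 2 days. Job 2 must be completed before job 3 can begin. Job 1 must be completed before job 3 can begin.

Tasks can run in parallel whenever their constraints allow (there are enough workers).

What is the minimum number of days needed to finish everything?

34

Job 1 cannot begin until its own release at day 2. It runs from day 2 to 2 + 4 = day 6.
After job 1 (finishes day 6), job 2 can start at day 6 and finishes at day 16.
Job 3 needs all of job 2 (finishes day 16); job 1 (finishes day 6). That puts its earliest start at day 16; it finishes at 16 + 2 = day 18.
Job 5 cannot begin until job 3 (finishes day 18). It runs from day 18 to 18 + 2 = day 20.
Job 6 needs all of job 5 (finishes day 20, plus 2-day gap → day 22); job 3 (finishes day 18). That puts its earliest start at day 22; it finishes at 22 + 12 = day 34.
After job 5 (finishes day 20), job 4 can start at day 20 and finishes at day 28.
All tasks are finished once the last one completes. Finish times: Job 1 at 6, Job 2 at 16, Job 3 at 18, Job 4 at 28, Job 5 at 20, Job 6 at 34. The latest is day 34.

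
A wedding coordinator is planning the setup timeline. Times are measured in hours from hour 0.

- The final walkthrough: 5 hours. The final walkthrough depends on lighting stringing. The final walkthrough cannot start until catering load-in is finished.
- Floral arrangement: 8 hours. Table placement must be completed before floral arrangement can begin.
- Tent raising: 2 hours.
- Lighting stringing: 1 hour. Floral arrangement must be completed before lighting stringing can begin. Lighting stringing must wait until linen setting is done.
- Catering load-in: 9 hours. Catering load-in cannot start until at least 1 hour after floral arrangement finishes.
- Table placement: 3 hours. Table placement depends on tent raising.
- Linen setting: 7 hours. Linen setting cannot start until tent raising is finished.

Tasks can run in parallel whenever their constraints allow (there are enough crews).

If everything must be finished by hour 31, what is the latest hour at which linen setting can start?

The final walkthrough must finish by hour 31; it takes 5 hours, so it must start by 31 − 5 = hour 26.
Lighting stringing must finish before the final walkthrough (must start by hour 26). With a 1-hour duration, lighting stringing must start by 26 − 1 = hour 25.
Linen setting has to be done before lighting stringing (must start by hour 25). That means finishing by hour 25, i.e. starting by 25 − 7 = hour 18.

18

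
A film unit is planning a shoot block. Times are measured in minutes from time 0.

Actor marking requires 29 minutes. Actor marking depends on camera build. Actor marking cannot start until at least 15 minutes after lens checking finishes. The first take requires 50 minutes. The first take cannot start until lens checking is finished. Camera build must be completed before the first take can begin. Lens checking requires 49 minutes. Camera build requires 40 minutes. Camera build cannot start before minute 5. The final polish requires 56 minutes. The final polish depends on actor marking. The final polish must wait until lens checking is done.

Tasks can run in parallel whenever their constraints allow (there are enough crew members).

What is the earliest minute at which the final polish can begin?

Nothing blocks lens checking, so it runs from minute 0 to minute 49.
After its own release at minute 5, camera build can start at minute 5 and finishes at minute 45.
Actor marking needs all of camera build (finishes minute 45); lens checking (finishes minute 49, plus 15-minute gap → minute 64). That puts its earliest start at minute 64; it finishes at 64 + 29 = minute 93.
The final polish waits on actor marking (finishes minute 93); lens checking (finishes minute 49). The latest of these is minute 93, which is the earliest the final polish can start.

93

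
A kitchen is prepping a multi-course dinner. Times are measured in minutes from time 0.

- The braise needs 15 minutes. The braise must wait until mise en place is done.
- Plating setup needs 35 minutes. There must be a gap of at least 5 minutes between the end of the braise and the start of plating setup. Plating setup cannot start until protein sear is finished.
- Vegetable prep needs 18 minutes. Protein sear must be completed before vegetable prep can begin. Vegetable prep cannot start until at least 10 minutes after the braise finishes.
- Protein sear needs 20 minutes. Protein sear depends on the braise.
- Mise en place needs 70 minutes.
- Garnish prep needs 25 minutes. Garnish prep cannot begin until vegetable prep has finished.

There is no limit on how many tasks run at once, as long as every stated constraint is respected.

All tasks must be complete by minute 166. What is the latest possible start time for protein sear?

103

Garnish prep has no dependents, so it just needs to finish by minute 166. Starting by 166 − 25 = minute 141 achieves that.
Since garnish prep (must start by minute 141) depends on it, vegetable prep must finish by minute 141. Backing off its 18-minute duration gives a latest start of minute 123.
To finish by minute 166, plating setup (duration 35) must start no later than minute 131.
Protein sear feeds vegetable prep (must start by minute 123); plating setup (must start by minute 131). Taking the minimum, protein sear must finish by minute 123 and start by 123 − 20 = minute 103.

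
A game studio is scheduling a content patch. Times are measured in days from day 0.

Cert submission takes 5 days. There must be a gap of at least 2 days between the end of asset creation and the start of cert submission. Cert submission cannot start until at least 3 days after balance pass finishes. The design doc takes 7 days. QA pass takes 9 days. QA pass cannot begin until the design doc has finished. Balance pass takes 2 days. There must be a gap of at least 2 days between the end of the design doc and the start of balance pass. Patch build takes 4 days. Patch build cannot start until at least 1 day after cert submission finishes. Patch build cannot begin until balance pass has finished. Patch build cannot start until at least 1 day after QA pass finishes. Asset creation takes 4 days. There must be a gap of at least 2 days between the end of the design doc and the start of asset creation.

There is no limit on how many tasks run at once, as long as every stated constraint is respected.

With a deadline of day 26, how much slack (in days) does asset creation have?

1

The design doc has no prerequisites, so it starts at day 0 and finishes at day 7.
Asset creation cannot begin until the design doc (finishes day 7, plus 2-day gap → day 9). It runs from day 9 to 9 + 4 = day 13.

Working backward from the deadline:
To finish by day 26, patch build (duration 4) must start no later than day 22.
Cert submission has to be done before patch build (must start by day 22, minus 1-day gap → day 21). That means finishing by day 21, i.e. starting by 21 − 5 = day 16.
Asset creation feeds into cert submission (must start by day 16, minus 2-day gap → day 14); so asset creation must finish by day 14 and therefore start by day 10.
So asset creation can start as early as day 9 and as late as day 10, giving 10 − 9 = 1 day of slack.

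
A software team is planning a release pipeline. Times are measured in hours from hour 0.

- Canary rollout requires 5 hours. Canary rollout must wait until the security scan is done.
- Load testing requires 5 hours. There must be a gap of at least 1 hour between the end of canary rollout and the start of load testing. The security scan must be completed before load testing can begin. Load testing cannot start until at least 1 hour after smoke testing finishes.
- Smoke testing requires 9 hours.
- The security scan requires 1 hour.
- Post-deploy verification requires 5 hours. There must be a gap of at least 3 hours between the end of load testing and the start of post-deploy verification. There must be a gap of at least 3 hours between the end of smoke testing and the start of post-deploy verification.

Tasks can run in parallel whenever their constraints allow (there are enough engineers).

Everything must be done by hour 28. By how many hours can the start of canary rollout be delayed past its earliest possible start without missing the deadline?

Nothing blocks the security scan, so it runs from hour 0 to hour 1.
After the security scan (finishes hour 1), canary rollout can start at hour 1 and finishes at hour 6.

Working backward from the deadline:
To finish by hour 28, post-deploy verification (duration 5) must start no later than hour 23.
Load testing must finish before post-deploy verification (must start by hour 23, minus 3-hour gap → hour 20). With a 5-hour duration, load testing must start by 20 − 5 = hour 15.
Canary rollout has to be done before load testing (must start by hour 15, minus 1-hour gap → hour 14). That means finishing by hour 14, i.e. starting by 14 − 5 = hour 9.
So canary rollout can start as early as hour 1 and as late as hour 9, giving 9 − 1 = 8 hours of slack.

8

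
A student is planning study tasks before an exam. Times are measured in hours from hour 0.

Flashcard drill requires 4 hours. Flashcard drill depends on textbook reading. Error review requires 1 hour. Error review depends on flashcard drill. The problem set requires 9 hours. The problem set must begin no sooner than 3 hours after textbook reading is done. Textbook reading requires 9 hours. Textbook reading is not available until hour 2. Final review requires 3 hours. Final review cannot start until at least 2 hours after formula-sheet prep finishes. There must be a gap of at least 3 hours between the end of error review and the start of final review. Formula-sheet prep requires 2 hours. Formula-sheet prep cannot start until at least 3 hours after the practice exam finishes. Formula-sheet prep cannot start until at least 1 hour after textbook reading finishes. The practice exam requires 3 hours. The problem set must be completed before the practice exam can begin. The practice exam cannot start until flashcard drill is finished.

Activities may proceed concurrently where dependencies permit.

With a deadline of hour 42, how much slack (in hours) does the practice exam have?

6

Textbook reading cannot begin until its own release at hour 2. It runs from hour 2 to 2 + 9 = hour 11.
Flashcard drill cannot begin until textbook reading (finishes hour 11). It runs from hour 11 to 11 + 4 = hour 15.
The problem set cannot begin until textbook reading (finishes hour 11, plus 3-hour gap → hour 14). It runs from hour 14 to 14 + 9 = hour 23.
The practice exam needs all of the problem set (finishes hour 23); flashcard drill (finishes hour 15). That puts its earliest start at hour 23; it finishes at 23 + 3 = hour 26.

Working backward from the deadline:
Nothing follows final review; the deadline of hour 42 is its only limit. It must start by 42 − 3 = hour 39.
Formula-sheet prep has to be done before final review (must start by hour 39, minus 2-hour gap → hour 37). That means finishing by hour 37, i.e. starting by 37 − 2 = hour 35.
The practice exam has to be done before formula-sheet prep (must start by hour 35, minus 3-hour gap → hour 32). That means finishing by hour 32, i.e. starting by 32 − 3 = hour 29.
So the practice exam can start as early as hour 23 and as late as hour 29, giving 29 − 23 = 6 hours of slack.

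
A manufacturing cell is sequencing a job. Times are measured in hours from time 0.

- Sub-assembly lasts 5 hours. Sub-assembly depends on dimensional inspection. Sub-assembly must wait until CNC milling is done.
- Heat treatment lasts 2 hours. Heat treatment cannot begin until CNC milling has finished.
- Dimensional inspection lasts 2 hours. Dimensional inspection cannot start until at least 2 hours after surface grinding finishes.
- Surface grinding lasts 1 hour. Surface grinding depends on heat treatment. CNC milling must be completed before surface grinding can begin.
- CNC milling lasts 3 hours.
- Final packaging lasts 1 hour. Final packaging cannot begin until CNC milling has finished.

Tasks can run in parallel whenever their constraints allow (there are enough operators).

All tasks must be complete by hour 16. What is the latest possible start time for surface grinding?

6

Sub-assembly has no dependents, so it just needs to finish by hour 16. Starting by 16 − 5 = hour 11 achieves that.
Dimensional inspection has to be done before sub-assembly (must start by hour 11). That means finishing by hour 11, i.e. starting by 11 − 2 = hour 9.
Since dimensional inspection (must start by hour 9, minus 2-hour gap → hour 7) depends on it, surface grinding must finish by hour 7. Backing off its 1-hour duration gives a latest start of hour 6.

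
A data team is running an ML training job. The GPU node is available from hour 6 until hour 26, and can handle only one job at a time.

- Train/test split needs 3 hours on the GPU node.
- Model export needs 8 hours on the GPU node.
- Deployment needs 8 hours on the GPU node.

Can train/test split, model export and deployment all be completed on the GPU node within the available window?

Yes

The GPU node window is 26 − 6 = 20 hours.
Running back to back, the jobs need 3 + 8 + 8 = 19 hours on the GPU node.
Since 19 ≤ 20, they fit within the window.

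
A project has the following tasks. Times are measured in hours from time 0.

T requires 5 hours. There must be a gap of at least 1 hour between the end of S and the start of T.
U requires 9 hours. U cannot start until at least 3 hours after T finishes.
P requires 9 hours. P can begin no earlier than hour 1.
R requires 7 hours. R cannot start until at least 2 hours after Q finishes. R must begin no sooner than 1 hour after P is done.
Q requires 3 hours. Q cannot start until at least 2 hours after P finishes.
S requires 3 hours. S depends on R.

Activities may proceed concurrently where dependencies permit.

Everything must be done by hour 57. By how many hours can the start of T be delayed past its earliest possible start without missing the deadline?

12

P cannot begin until its own release at hour 1. It runs from hour 1 to 1 + 9 = hour 10.
Q waits on P (finishes hour 10, plus 2-hour gap → hour 12), so it starts at hour 12 and finishes at 12 + 3 = hour 15.
R has to wait for Q (finishes hour 15, plus 2-hour gap → hour 17); P (finishes hour 10, plus 1-hour gap → hour 11). The latest of these is hour 17, so R runs hour 17 to 17 + 7 = hour 24.
S waits on R (finishes hour 24), so it starts at hour 24 and finishes at 24 + 3 = hour 27.
After S (finishes hour 27, plus 1-hour gap → hour 28), T can start at hour 28 and finishes at hour 33.

Working backward from the deadline:
Nothing follows U; the deadline of hour 57 is its only limit. It must start by 57 − 9 = hour 48.
T has to be done before U (must start by hour 48, minus 3-hour gap → hour 45). That means finishing by hour 45, i.e. starting by 45 − 5 = hour 40.
So T can start as early as hour 28 and as late as hour 40, giving 40 − 28 = 12 hours of slack.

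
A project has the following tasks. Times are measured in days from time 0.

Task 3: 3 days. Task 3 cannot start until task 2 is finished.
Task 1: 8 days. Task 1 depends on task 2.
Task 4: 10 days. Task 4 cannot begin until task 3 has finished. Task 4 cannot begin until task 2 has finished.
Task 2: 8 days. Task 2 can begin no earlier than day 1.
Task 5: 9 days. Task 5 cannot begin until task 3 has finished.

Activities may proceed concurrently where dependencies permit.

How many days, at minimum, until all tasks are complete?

22

Task 2 waits on its own release at day 1, so it starts at day 1 and finishes at 1 + 8 = day 9.
Task 3 waits on task 2 (finishes day 9), so it starts at day 9 and finishes at 9 + 3 = day 12.
Task 5 cannot begin until task 3 (finishes day 12). It runs from day 12 to 12 + 9 = day 21.
For task 4: task 3 (finishes day 12); task 2 (finishes day 9). Taking the maximum gives a start of day 12, and it finishes at 12 + 10 = day 22.
Task 1 cannot begin until task 2 (finishes day 9). It runs from day 9 to 9 + 8 = day 17.
All tasks are finished once the last one completes. Finish times: Task 1 at 17, Task 2 at 9, Task 3 at 12, Task 4 at 22, Task 5 at 21. The latest is day 22.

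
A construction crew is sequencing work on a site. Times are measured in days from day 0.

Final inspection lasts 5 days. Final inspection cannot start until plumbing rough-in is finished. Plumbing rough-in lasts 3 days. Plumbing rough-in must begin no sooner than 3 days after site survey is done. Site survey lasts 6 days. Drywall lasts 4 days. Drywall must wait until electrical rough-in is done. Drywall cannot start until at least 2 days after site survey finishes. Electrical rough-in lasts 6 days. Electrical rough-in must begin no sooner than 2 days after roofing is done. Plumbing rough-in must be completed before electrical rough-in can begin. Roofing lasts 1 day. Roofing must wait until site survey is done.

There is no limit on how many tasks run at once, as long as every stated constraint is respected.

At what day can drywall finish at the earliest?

22

Site survey can start immediately at day 0; it finishes at day 6.
After site survey (finishes day 6, plus 3-day gap → day 9), plumbing rough-in can start at day 9 and finishes at day 12.
Roofing waits on site survey (finishes day 6), so it starts at day 6 and finishes at 6 + 1 = day 7.
Electrical rough-in cannot start until roofing (finishes day 7, plus 2-day gap → day 9); plumbing rough-in (finishes day 12). The controlling bound is day 12, so electrical rough-in finishes at 12 + 6 = day 18.
Drywall needs all of electrical rough-in (finishes day 18); site survey (finishes day 6, plus 2-day gap → day 8). That puts its earliest start at day 18; it finishes at 18 + 4 = day 22.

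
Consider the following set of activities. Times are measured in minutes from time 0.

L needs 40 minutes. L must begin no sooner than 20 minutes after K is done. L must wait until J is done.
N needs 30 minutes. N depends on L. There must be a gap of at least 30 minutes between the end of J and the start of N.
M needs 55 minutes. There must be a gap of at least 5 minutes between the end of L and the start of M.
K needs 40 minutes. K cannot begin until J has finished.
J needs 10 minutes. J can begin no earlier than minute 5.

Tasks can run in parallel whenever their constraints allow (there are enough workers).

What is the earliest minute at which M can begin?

120

J cannot begin until its own release at minute 5. It runs from minute 5 to 5 + 10 = minute 15.
K cannot begin until J (finishes minute 15). It runs from minute 15 to 15 + 40 = minute 55.
L has to wait for K (finishes minute 55, plus 20-minute gap → minute 75); J (finishes minute 15). The latest of these is minute 75, so L runs minute 75 to 75 + 40 = minute 115.
M waits on L (finishes minute 115, plus 5-minute gap → minute 120), so the earliest it can start is minute 120.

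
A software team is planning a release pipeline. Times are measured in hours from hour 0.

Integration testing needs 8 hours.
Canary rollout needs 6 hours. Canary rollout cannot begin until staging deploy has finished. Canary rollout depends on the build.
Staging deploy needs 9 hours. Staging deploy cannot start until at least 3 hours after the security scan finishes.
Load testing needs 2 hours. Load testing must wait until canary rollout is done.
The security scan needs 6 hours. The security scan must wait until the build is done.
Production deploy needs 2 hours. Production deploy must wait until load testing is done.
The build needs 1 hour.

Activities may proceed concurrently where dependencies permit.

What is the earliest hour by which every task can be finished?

29

Integration testing can start immediately at hour 0; it finishes at hour 8.
The build can start immediately at hour 0; it finishes at hour 1.
The security scan waits on the build (finishes hour 1), so it starts at hour 1 and finishes at 1 + 6 = hour 7.
Staging deploy waits on the security scan (finishes hour 7, plus 3-hour gap → hour 10), so it starts at hour 10 and finishes at 10 + 9 = hour 19.
Canary rollout cannot start until staging deploy (finishes hour 19); the build (finishes hour 1). The controlling bound is hour 19, so canary rollout finishes at 19 + 6 = hour 25.
After canary rollout (finishes hour 25), load testing can start at hour 25 and finishes at hour 27.
Production deploy waits on load testing (finishes hour 27), so it starts at hour 27 and finishes at 27 + 2 = hour 29.
All tasks are finished once the last one completes. Finish times: The build at 1, Integration testing at 8, The security scan at 7, Staging deploy at 19, Canary rollout at 25, Load testing at 27, Production deploy at 29. The latest is hour 29.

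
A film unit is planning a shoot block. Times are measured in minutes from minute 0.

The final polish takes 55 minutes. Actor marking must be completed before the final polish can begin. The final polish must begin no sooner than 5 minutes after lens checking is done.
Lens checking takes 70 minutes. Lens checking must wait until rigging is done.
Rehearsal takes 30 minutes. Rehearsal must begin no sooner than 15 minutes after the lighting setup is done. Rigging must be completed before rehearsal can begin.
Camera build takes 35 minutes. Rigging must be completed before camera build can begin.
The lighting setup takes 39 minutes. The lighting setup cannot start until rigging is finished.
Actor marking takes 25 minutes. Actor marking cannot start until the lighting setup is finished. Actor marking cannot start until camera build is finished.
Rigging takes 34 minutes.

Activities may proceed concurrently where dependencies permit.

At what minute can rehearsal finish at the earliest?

Nothing blocks rigging, so it runs from minute 0 to minute 34.
The lighting setup cannot begin until rigging (finishes minute 34). It runs from minute 34 to 34 + 39 = minute 73.
Rehearsal cannot start until the lighting setup (finishes minute 73, plus 15-minute gap → minute 88); rigging (finishes minute 34). The controlling bound is minute 88, so rehearsal finishes at 88 + 30 = minute 118.

118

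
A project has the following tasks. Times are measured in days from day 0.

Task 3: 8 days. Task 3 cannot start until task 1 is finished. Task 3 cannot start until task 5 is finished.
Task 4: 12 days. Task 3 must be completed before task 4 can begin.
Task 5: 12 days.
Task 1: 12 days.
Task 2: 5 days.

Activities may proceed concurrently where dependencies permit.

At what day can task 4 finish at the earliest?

32

Task 5 has no prerequisites, so it starts at day 0 and finishes at day 12.
Nothing blocks task 1, so it runs from day 0 to day 12.
Task 3 cannot start until task 1 (finishes day 12); task 5 (finishes day 12). The controlling bound is day 12, so task 3 finishes at 12 + 8 = day 20.
After task 3 (finishes day 20), task 4 can start at day 20 and finishes at day 32.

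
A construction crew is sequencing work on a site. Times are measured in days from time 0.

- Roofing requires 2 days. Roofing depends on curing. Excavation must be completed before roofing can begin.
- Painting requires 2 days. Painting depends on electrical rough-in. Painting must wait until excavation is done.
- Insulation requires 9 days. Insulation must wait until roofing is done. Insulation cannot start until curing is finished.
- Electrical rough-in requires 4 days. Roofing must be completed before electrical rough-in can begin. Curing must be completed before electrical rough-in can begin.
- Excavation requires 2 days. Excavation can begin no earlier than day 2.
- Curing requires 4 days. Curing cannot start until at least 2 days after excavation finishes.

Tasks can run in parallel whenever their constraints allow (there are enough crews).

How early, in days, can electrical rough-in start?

12

Excavation cannot begin until its own release at day 2. It runs from day 2 to 2 + 2 = day 4.
Curing cannot begin until excavation (finishes day 4, plus 2-day gap → day 6). It runs from day 6 to 6 + 4 = day 10.
Roofing cannot start until curing (finishes day 10); excavation (finishes day 4). The controlling bound is day 10, so roofing finishes at 10 + 2 = day 12.
Electrical rough-in waits on roofing (finishes day 12); curing (finishes day 10). The latest of these is day 12, which is the earliest electrical rough-in can start.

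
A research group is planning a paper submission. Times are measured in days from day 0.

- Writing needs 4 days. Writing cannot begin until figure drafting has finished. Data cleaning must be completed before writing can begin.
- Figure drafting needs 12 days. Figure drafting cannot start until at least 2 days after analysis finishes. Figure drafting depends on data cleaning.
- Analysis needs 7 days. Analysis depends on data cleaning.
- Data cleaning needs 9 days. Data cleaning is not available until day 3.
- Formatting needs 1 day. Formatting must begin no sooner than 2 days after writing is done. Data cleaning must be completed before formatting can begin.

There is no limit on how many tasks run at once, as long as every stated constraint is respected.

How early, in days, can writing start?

33

Data cleaning cannot begin until its own release at day 3. It runs from day 3 to 3 + 9 = day 12.
Analysis waits on data cleaning (finishes day 12), so it starts at day 12 and finishes at 12 + 7 = day 19.
Figure drafting cannot start until analysis (finishes day 19, plus 2-day gap → day 21); data cleaning (finishes day 12). The controlling bound is day 21, so figure drafting finishes at 21 + 12 = day 33.
Writing waits on figure drafting (finishes day 33); data cleaning (finishes day 12). The latest of these is day 33, which is the earliest writing can start.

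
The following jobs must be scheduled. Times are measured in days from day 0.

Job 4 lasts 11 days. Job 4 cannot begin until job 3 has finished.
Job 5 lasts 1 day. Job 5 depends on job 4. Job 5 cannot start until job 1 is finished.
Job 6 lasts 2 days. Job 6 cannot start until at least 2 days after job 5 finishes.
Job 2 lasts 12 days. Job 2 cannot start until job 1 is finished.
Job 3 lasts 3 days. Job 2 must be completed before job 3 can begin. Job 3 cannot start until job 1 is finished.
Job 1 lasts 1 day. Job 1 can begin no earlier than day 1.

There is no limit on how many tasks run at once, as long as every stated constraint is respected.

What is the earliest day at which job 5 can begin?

After its own release at day 1, job 1 can start at day 1 and finishes at day 2.
After job 1 (finishes day 2), job 2 can start at day 2 and finishes at day 14.
Job 3 cannot start until job 2 (finishes day 14); job 1 (finishes day 2). The controlling bound is day 14, so job 3 finishes at 14 + 3 = day 17.
Job 4 cannot begin until job 3 (finishes day 17). It runs from day 17 to 17 + 11 = day 28.
Job 5 waits on job 4 (finishes day 28); job 1 (finishes day 2). The latest of these is day 28, which is the earliest job 5 can start.

28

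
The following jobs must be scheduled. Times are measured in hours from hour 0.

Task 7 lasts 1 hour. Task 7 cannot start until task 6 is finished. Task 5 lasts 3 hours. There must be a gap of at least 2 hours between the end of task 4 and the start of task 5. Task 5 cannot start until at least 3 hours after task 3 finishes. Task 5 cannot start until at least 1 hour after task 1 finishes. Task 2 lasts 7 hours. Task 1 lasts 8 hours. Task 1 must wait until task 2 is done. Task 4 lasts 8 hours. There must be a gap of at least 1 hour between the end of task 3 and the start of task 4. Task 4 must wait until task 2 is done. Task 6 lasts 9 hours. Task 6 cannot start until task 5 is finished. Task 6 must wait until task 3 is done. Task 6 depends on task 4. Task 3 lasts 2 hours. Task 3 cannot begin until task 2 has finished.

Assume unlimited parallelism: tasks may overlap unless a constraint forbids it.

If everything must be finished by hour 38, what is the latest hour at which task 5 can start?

25

Task 7 must finish by hour 38; it takes 1 hour, so it must start by 38 − 1 = hour 37.
Task 6 has to be done before task 7 (must start by hour 37). That means finishing by hour 37, i.e. starting by 37 − 9 = hour 28.
Since task 6 (must start by hour 28) depends on it, task 5 must finish by hour 28. Backing off its 3-hour duration gives a latest start of hour 25.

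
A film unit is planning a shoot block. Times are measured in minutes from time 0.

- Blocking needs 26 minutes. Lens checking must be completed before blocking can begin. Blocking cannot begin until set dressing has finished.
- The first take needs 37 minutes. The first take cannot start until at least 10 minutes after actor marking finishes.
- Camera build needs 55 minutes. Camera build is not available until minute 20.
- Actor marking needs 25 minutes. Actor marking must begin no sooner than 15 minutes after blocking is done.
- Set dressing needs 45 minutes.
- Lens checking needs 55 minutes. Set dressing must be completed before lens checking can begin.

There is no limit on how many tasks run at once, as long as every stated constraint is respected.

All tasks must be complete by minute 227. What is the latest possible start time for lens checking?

59

The first take must finish by minute 227; it takes 37 minutes, so it must start by 227 − 37 = minute 190.
Since the first take (must start by minute 190, minus 10-minute gap → minute 180) depends on it, actor marking must finish by minute 180. Backing off its 25-minute duration gives a latest start of minute 155.
Blocking has to be done before actor marking (must start by minute 155, minus 15-minute gap → minute 140). That means finishing by minute 140, i.e. starting by 140 − 26 = minute 114.
Since blocking (must start by minute 114) depends on it, lens checking must finish by minute 114. Backing off its 55-minute duration gives a latest start of minute 59.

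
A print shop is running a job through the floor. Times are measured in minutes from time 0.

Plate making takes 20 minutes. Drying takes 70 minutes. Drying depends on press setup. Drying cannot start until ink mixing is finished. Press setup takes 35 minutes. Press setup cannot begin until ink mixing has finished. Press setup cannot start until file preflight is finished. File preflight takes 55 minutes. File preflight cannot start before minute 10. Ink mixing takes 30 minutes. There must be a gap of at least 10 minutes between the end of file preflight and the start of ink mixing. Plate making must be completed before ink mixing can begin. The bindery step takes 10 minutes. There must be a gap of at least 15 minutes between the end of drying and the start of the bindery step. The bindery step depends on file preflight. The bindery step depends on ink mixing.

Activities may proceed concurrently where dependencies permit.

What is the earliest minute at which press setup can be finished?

140

Plate making can start immediately at minute 0; it finishes at minute 20.
File preflight cannot begin until its own release at minute 10. It runs from minute 10 to 10 + 55 = minute 65.
Ink mixing needs all of file preflight (finishes minute 65, plus 10-minute gap → minute 75); plate making (finishes minute 20). That puts its earliest start at minute 75; it finishes at 75 + 30 = minute 105.
Press setup has to wait for ink mixing (finishes minute 105); file preflight (finishes minute 65). The latest of these is minute 105, so press setup runs minute 105 to 105 + 35 = minute 140.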